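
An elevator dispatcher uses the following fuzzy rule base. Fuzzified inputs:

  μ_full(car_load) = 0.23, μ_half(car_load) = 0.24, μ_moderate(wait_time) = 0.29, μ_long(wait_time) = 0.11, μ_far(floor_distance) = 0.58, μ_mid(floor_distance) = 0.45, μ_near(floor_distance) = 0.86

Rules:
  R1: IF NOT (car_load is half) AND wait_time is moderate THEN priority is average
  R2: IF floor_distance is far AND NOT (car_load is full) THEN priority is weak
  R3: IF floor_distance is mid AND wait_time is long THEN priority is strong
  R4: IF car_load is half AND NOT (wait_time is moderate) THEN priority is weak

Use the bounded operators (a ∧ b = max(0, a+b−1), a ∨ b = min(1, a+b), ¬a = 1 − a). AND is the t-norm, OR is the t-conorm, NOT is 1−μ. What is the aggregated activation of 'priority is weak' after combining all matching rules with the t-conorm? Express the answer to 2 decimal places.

R1: ¬half=1−0.24=0.76, moderate=0.29; AND[max(0, a+b−1)] → w = 0.05
R2: far=0.58, ¬full=1−0.23=0.77; AND[max(0, a+b−1)] → w = 0.35
R3: mid=0.45, long=0.11; AND[max(0, a+b−1)] → w = 0.00
R4: half=0.24, ¬moderate=1−0.29=0.71; AND[max(0, a+b−1)] → w = 0.00
Rules with consequent 'weak': {R2, R4} → strengths 0.35, 0.00
Aggregate via t-conorm [min(1, a+b)]: 0.35

0.35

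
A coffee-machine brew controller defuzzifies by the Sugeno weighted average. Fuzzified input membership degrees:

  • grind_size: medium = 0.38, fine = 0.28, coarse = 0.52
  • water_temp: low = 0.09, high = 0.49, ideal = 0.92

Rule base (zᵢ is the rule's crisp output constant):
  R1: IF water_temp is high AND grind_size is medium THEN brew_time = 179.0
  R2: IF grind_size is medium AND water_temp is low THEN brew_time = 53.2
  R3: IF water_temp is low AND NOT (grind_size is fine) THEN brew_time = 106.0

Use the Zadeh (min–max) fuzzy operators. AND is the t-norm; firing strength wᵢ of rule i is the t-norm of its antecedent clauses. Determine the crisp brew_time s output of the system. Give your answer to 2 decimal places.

R1 (z=179.0): high=0.49, medium=0.38; AND[min(a, b)] → w = 0.38
R2 (z=53.2): medium=0.38, low=0.09; AND[min(a, b)] → w = 0.09
R3 (z=106.0): low=0.09, ¬fine=1−0.28=0.72; AND[min(a, b)] → w = 0.09
Weighted average = (0.38·179.0 + 0.09·53.2 + 0.09·106.0) / (0.38 + 0.09 + 0.09)
  = 82.3480 / 0.5600 = 147.05

147.05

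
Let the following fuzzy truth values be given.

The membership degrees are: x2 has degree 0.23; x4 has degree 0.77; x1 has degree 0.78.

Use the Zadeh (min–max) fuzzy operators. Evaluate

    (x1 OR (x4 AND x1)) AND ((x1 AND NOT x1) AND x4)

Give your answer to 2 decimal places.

0.22

x4 AND x1 = min(a, b) on (0.77, 0.78) = 0.77
x1 OR (x4 AND x1) = max(a, b) on (0.78, 0.77) = 0.78
NOT x1 = 1 − 0.78 = 0.22
x1 AND NOT x1 = min(a, b) on (0.78, 0.22) = 0.22
(x1 AND NOT x1) AND x4 = min(a, b) on (0.22, 0.77) = 0.22
(x1 OR (x4 AND x1)) AND ((x1 AND NOT x1) AND x4) = min(a, b) on (0.78, 0.22) = 0.22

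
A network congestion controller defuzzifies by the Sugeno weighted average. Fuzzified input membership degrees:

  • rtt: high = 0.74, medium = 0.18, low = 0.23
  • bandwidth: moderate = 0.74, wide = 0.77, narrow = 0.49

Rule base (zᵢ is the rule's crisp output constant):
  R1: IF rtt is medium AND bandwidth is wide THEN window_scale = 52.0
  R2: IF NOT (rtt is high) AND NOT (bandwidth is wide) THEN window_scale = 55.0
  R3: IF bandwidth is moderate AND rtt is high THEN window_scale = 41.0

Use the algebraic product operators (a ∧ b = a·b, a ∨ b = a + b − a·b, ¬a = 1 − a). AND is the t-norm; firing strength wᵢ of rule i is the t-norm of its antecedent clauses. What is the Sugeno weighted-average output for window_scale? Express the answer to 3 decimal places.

44.166

R1 (z=52.0): medium=0.18, wide=0.77; AND[a·b] → w = 0.1386
R2 (z=55.0): ¬high=1−0.74=0.26, ¬wide=1−0.77=0.23; AND[a·b] → w = 0.0598
R3 (z=41.0): moderate=0.74, high=0.74; AND[a·b] → w = 0.5476
Weighted average = (0.1386·52.0 + 0.0598·55.0 + 0.5476·41.0) / (0.1386 + 0.0598 + 0.5476)
  = 32.9478 / 0.7460 = 44.166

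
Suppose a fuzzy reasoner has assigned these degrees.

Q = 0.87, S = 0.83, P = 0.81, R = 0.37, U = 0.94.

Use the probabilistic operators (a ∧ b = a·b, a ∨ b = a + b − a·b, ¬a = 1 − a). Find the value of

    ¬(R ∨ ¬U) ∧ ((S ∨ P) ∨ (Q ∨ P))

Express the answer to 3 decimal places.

¬U = 1 − 0.9400 = 0.0600
R ∨ ¬U = a + b − a·b on (0.3700, 0.0600) = 0.4078
¬(R ∨ ¬U) = 1 − 0.4078 = 0.5922
S ∨ P = a + b − a·b on (0.8300, 0.8100) = 0.9677
Q ∨ P = a + b − a·b on (0.8700, 0.8100) = 0.9753
(S ∨ P) ∨ (Q ∨ P) = a + b − a·b on (0.9677, 0.9753) = 0.9992
¬(R ∨ ¬U) ∧ ((S ∨ P) ∨ (Q ∨ P)) = a·b on (0.5922, 0.9992) = 0.5917

0.592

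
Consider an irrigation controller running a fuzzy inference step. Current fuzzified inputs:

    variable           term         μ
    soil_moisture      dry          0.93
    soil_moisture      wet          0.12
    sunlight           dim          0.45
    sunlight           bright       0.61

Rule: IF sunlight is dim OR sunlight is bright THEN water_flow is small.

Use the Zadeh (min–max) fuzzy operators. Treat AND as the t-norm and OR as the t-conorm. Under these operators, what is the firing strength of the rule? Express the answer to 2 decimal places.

firing strength: dim=0.45, bright=0.61; OR[max(a, b)] → w = 0.61

0.61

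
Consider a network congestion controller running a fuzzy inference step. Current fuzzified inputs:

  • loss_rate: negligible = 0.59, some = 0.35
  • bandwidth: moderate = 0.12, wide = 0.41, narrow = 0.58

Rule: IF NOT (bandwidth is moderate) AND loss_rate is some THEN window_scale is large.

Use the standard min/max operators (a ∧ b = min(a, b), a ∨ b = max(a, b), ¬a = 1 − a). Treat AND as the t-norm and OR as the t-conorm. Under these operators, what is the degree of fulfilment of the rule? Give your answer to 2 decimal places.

firing strength: ¬moderate=1−0.12=0.88, some=0.35; AND[min(a, b)] → w = 0.35

0.35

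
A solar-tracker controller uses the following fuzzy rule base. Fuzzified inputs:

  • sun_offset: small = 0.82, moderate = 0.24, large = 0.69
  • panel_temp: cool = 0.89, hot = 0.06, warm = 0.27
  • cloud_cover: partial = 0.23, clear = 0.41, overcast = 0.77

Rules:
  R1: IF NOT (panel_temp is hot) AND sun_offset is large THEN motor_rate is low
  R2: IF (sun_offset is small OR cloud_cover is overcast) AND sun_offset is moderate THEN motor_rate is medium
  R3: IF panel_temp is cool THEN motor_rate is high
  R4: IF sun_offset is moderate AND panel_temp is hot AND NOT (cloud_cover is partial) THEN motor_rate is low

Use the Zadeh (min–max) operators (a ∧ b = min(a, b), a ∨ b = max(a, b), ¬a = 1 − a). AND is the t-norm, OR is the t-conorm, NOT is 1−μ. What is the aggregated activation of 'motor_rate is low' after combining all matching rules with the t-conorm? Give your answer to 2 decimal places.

R1: ¬hot=1−0.06=0.94, large=0.69; AND[min(a, b)] → w = 0.69
R2: (small=0.82 OR overcast=0.77) = 0.82; AND[min(a, b)] with moderate=0.24 → w = 0.24
R3: cool=0.89 → w = 0.89
R4: moderate=0.24, hot=0.06, ¬partial=1−0.23=0.77; AND[min(a, b)] → w = 0.06
Rules with consequent 'low': {R1, R4} → strengths 0.69, 0.06
Aggregate via t-conorm [max(a, b)]: 0.69

0.69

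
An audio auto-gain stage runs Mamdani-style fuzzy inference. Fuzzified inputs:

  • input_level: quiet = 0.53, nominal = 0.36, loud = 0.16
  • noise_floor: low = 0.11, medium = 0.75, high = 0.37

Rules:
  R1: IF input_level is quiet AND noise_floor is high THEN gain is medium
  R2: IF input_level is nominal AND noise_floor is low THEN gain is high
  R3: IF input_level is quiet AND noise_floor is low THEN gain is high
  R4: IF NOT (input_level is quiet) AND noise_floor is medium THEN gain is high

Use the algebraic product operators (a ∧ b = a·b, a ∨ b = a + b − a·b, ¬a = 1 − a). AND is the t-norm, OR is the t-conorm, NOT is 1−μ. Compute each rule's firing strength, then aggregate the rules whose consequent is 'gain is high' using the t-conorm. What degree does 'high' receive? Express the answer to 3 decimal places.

R1: quiet=0.53, high=0.37; AND[a·b] → w = 0.1961
R2: nominal=0.36, low=0.11; AND[a·b] → w = 0.0396
R3: quiet=0.53, low=0.11; AND[a·b] → w = 0.0583
R4: ¬quiet=1−0.53=0.47, medium=0.75; AND[a·b] → w = 0.3525
Rules with consequent 'high': {R2, R3, R4} → strengths 0.0396, 0.0583, 0.3525
Aggregate via t-conorm [a + b − a·b]: 0.4144

0.414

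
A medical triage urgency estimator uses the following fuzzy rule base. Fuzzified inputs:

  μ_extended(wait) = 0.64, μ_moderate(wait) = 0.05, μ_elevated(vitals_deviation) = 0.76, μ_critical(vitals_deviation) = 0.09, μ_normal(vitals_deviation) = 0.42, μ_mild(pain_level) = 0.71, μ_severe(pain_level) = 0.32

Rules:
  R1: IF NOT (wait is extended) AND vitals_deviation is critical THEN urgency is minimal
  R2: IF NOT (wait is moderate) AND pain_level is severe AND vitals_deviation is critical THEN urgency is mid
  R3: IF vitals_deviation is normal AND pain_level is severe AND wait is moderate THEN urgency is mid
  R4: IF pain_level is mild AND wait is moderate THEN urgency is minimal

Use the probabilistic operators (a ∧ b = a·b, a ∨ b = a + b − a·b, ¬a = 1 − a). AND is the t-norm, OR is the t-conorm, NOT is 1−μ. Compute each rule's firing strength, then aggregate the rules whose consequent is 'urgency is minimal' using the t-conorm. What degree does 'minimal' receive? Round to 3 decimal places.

0.067

R1: ¬extended=1−0.64=0.36, critical=0.09; AND[a·b] → w = 0.0324
R2: ¬moderate=1−0.05=0.95, severe=0.32, critical=0.09; AND[a·b] → w = 0.0274
R3: normal=0.42, severe=0.32, moderate=0.05; AND[a·b] → w = 0.0067
R4: mild=0.71, moderate=0.05; AND[a·b] → w = 0.0355
Rules with consequent 'minimal': {R1, R4} → strengths 0.0324, 0.0355
Aggregate via t-conorm [a + b − a·b]: 0.0667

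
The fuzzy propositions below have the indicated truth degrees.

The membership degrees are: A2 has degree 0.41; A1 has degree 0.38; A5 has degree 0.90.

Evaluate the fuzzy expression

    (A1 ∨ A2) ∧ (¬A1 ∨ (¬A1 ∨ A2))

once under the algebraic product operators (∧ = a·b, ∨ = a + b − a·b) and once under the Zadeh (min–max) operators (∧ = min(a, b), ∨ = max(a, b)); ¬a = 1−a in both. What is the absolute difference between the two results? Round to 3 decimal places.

0.170

Under algebraic product:
  A1 ∨ A2 = a + b − a·b on (0.3800, 0.4100) = 0.6342
  ¬A1 = 1 − 0.3800 = 0.6200
  ¬A1 = 1 − 0.3800 = 0.6200
  ¬A1 ∨ A2 = a + b − a·b on (0.6200, 0.4100) = 0.7758
  ¬A1 ∨ (¬A1 ∨ A2) = a + b − a·b on (0.6200, 0.7758) = 0.9148
  (A1 ∨ A2) ∧ (¬A1 ∨ (¬A1 ∨ A2)) = a·b on (0.6342, 0.9148) = 0.5802
  → value = 0.5802
Under Zadeh (min–max):
  A1 ∨ A2 = max(a, b) on (0.38, 0.41) = 0.41
  ¬A1 = 1 − 0.38 = 0.62
  ¬A1 = 1 − 0.38 = 0.62
  ¬A1 ∨ A2 = max(a, b) on (0.62, 0.41) = 0.62
  ¬A1 ∨ (¬A1 ∨ A2) = max(a, b) on (0.62, 0.62) = 0.62
  (A1 ∨ A2) ∧ (¬A1 ∨ (¬A1 ∨ A2)) = min(a, b) on (0.41, 0.62) = 0.41
  → value = 0.4100
|0.5802 − 0.4100| = 0.170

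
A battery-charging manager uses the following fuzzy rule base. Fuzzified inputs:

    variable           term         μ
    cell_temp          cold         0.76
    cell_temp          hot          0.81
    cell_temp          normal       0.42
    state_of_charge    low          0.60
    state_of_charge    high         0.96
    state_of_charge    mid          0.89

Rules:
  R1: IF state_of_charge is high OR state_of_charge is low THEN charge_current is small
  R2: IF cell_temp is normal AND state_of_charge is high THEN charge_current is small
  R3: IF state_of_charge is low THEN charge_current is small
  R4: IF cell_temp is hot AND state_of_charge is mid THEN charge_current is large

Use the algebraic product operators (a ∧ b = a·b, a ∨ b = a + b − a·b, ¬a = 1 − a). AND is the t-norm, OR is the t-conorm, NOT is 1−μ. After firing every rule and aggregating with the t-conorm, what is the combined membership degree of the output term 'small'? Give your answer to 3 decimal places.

0.996

R1: high=0.96, low=0.60; OR[a + b − a·b] → w = 0.9840
R2: normal=0.42, high=0.96; AND[a·b] → w = 0.4032
R3: low=0.60 → w = 0.6000
R4: hot=0.81, mid=0.89; AND[a·b] → w = 0.7209
Rules with consequent 'small': {R1, R2, R3} → strengths 0.9840, 0.4032, 0.6000
Aggregate via t-conorm [a + b − a·b]: 0.9962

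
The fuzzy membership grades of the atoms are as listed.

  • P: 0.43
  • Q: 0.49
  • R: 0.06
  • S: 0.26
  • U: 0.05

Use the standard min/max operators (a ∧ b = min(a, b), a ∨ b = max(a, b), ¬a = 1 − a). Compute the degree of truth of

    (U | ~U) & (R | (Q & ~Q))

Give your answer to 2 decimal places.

0.49

~U = 1 − 0.05 = 0.95
U | ~U = max(a, b) on (0.05, 0.95) = 0.95
~Q = 1 − 0.49 = 0.51
Q & ~Q = min(a, b) on (0.49, 0.51) = 0.49
R | (Q & ~Q) = max(a, b) on (0.06, 0.49) = 0.49
(U | ~U) & (R | (Q & ~Q)) = min(a, b) on (0.95, 0.49) = 0.49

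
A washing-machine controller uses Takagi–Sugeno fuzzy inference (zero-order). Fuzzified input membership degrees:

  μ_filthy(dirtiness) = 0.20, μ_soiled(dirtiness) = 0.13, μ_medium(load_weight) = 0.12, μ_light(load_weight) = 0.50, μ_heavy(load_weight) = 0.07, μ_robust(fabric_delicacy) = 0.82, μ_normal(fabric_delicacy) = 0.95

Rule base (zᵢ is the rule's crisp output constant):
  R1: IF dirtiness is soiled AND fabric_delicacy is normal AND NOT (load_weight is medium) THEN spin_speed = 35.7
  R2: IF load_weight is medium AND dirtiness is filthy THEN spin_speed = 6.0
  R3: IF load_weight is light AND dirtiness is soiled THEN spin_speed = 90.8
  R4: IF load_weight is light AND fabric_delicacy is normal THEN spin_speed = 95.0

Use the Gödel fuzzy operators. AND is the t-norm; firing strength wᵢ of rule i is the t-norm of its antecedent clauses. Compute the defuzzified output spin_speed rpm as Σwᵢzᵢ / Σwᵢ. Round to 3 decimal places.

R1 (z=35.7): soiled=0.13, normal=0.95, ¬medium=1−0.12=0.88; AND[min(a, b)] → w = 0.13
R2 (z=6.0): medium=0.12, filthy=0.20; AND[min(a, b)] → w = 0.12
R3 (z=90.8): light=0.50, soiled=0.13; AND[min(a, b)] → w = 0.13
R4 (z=95.0): light=0.50, normal=0.95; AND[min(a, b)] → w = 0.50
Weighted average = (0.13·35.7 + 0.12·6.0 + 0.13·90.8 + 0.50·95.0) / (0.13 + 0.12 + 0.13 + 0.50)
  = 64.6650 / 0.8800 = 73.483

73.483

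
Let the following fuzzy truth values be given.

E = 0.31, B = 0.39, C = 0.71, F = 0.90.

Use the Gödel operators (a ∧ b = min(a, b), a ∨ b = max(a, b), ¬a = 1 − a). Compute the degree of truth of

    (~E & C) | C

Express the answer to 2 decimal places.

0.71

~E = 1 − 0.31 = 0.69
~E & C = min(a, b) on (0.69, 0.71) = 0.69
(~E & C) | C = max(a, b) on (0.69, 0.71) = 0.71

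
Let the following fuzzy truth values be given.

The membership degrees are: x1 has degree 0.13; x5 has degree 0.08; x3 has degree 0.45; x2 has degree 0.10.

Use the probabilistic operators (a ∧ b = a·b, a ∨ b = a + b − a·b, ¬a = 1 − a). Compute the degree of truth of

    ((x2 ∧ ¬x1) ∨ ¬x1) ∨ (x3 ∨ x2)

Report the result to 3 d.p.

¬x1 = 1 − 0.1300 = 0.8700
x2 ∧ ¬x1 = a·b on (0.1000, 0.8700) = 0.0870
¬x1 = 1 − 0.1300 = 0.8700
(x2 ∧ ¬x1) ∨ ¬x1 = a + b − a·b on (0.0870, 0.8700) = 0.8813
x3 ∨ x2 = a + b − a·b on (0.4500, 0.1000) = 0.5050
((x2 ∧ ¬x1) ∨ ¬x1) ∨ (x3 ∨ x2) = a + b − a·b on (0.8813, 0.5050) = 0.9412

0.941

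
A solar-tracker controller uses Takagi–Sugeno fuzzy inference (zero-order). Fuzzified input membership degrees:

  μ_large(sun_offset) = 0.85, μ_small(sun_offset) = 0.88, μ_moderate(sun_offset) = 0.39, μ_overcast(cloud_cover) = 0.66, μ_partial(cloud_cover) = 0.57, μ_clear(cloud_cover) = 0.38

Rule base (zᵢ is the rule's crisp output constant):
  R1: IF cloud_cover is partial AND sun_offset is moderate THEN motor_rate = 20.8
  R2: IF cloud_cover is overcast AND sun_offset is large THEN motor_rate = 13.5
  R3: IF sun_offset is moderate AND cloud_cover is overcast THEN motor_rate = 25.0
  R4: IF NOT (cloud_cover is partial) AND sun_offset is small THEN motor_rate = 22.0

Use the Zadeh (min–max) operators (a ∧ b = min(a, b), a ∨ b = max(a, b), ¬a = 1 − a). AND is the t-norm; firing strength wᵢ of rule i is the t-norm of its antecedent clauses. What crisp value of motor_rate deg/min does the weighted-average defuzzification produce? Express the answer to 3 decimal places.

R1 (z=20.8): partial=0.57, moderate=0.39; AND[min(a, b)] → w = 0.39
R2 (z=13.5): overcast=0.66, large=0.85; AND[min(a, b)] → w = 0.66
R3 (z=25.0): moderate=0.39, overcast=0.66; AND[min(a, b)] → w = 0.39
R4 (z=22.0): ¬partial=1−0.57=0.43, small=0.88; AND[min(a, b)] → w = 0.43
Weighted average = (0.39·20.8 + 0.66·13.5 + 0.39·25.0 + 0.43·22.0) / (0.39 + 0.66 + 0.39 + 0.43)
  = 36.2320 / 1.8700 = 19.375

19.375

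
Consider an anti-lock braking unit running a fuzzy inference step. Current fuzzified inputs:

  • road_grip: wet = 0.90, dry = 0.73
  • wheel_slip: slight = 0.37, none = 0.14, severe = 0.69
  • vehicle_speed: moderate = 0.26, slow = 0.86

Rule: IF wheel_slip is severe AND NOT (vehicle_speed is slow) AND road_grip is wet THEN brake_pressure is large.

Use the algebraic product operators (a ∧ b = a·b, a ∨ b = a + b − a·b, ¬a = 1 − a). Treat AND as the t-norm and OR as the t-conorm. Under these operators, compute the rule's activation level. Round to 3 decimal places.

0.087

firing strength: severe=0.69, ¬slow=1−0.86=0.14, wet=0.90; AND[a·b] → w = 0.0869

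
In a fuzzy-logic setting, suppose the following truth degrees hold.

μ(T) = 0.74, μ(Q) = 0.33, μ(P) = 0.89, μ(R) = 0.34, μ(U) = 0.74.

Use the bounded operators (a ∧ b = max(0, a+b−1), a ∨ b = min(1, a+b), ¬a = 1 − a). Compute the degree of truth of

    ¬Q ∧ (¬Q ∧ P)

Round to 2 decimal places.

¬Q = 1 − 0.33 = 0.67
¬Q = 1 − 0.33 = 0.67
¬Q ∧ P = max(0, a+b−1) on (0.67, 0.89) = 0.56
¬Q ∧ (¬Q ∧ P) = max(0, a+b−1) on (0.67, 0.56) = 0.23

0.23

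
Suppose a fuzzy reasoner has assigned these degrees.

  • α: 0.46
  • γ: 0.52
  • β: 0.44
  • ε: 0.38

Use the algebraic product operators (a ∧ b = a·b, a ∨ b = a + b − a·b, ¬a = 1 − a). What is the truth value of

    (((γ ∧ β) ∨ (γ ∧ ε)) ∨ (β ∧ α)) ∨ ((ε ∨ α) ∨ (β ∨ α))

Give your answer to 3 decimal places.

0.950

γ ∧ β = a·b on (0.5200, 0.4400) = 0.2288
γ ∧ ε = a·b on (0.5200, 0.3800) = 0.1976
(γ ∧ β) ∨ (γ ∧ ε) = a + b − a·b on (0.2288, 0.1976) = 0.3812
β ∧ α = a·b on (0.4400, 0.4600) = 0.2024
((γ ∧ β) ∨ (γ ∧ ε)) ∨ (β ∧ α) = a + b − a·b on (0.3812, 0.2024) = 0.5064
ε ∨ α = a + b − a·b on (0.3800, 0.4600) = 0.6652
β ∨ α = a + b − a·b on (0.4400, 0.4600) = 0.6976
(ε ∨ α) ∨ (β ∨ α) = a + b − a·b on (0.6652, 0.6976) = 0.8988
(((γ ∧ β) ∨ (γ ∧ ε)) ∨ (β ∧ α)) ∨ ((ε ∨ α) ∨ (β ∨ α)) = a + b − a·b on (0.5064, 0.8988) = 0.9500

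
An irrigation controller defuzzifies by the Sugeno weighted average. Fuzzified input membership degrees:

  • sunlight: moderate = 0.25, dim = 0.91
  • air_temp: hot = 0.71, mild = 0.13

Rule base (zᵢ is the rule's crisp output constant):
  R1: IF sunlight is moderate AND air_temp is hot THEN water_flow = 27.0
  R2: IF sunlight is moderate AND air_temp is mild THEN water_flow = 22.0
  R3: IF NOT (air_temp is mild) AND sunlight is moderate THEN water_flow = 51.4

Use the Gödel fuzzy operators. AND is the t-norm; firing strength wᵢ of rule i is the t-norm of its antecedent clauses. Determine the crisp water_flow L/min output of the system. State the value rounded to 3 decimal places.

35.651

R1 (z=27.0): moderate=0.25, hot=0.71; AND[min(a, b)] → w = 0.25
R2 (z=22.0): moderate=0.25, mild=0.13; AND[min(a, b)] → w = 0.13
R3 (z=51.4): ¬mild=1−0.13=0.87, moderate=0.25; AND[min(a, b)] → w = 0.25
Weighted average = (0.25·27.0 + 0.13·22.0 + 0.25·51.4) / (0.25 + 0.13 + 0.25)
  = 22.4600 / 0.6300 = 35.651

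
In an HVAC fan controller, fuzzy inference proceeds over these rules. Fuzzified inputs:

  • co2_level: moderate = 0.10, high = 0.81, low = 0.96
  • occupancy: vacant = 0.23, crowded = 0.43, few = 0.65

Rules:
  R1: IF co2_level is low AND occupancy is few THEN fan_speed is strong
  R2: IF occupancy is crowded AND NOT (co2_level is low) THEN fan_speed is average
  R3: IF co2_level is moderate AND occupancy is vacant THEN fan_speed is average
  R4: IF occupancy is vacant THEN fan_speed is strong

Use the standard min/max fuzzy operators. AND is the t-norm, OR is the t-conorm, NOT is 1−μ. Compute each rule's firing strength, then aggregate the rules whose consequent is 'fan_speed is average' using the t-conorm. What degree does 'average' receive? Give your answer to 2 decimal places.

R1: low=0.96, few=0.65; AND[min(a, b)] → w = 0.65
R2: crowded=0.43, ¬low=1−0.96=0.04; AND[min(a, b)] → w = 0.04
R3: moderate=0.10, vacant=0.23; AND[min(a, b)] → w = 0.10
R4: vacant=0.23 → w = 0.23
Rules with consequent 'average': {R2, R3} → strengths 0.04, 0.10
Aggregate via t-conorm [max(a, b)]: 0.10

0.10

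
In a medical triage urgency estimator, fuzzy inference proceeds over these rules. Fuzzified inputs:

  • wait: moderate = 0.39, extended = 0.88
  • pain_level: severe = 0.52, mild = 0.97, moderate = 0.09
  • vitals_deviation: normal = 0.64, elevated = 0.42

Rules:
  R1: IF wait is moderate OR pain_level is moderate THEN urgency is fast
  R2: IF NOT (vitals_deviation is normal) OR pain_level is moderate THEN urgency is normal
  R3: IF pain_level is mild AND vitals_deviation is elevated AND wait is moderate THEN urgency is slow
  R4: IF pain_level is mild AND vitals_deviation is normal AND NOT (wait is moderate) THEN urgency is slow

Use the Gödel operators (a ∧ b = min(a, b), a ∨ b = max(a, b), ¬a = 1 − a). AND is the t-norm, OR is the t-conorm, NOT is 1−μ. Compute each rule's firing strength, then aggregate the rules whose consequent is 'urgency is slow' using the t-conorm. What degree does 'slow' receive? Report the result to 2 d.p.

0.61

R1: moderate=0.39, moderate=0.09; OR[max(a, b)] → w = 0.39
R2: ¬normal=1−0.64=0.36, moderate=0.09; OR[max(a, b)] → w = 0.36
R3: mild=0.97, elevated=0.42, moderate=0.39; AND[min(a, b)] → w = 0.39
R4: mild=0.97, normal=0.64, ¬moderate=1−0.39=0.61; AND[min(a, b)] → w = 0.61
Rules with consequent 'slow': {R3, R4} → strengths 0.39, 0.61
Aggregate via t-conorm [max(a, b)]: 0.61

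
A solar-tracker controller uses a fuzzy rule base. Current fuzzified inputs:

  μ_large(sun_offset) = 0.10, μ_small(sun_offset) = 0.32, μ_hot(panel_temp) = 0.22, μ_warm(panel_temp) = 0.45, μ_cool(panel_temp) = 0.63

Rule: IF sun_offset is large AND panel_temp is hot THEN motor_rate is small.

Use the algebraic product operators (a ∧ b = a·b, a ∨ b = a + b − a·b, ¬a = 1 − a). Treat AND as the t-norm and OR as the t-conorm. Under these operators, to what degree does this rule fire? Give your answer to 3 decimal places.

0.022

firing strength: large=0.10, hot=0.22; AND[a·b] → w = 0.0220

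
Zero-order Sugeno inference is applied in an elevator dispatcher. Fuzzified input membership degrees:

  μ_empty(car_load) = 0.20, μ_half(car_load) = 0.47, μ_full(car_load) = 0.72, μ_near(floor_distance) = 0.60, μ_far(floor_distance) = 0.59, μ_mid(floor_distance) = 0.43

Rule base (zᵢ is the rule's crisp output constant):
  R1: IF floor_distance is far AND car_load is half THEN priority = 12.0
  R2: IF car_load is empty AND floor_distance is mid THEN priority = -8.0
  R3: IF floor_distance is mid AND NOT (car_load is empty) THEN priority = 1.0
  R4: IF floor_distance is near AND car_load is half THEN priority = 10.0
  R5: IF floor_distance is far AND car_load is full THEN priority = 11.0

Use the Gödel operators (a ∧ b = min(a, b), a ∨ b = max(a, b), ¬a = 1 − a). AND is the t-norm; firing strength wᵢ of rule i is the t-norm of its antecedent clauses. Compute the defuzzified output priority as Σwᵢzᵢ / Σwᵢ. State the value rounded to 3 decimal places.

R1 (z=12.0): far=0.59, half=0.47; AND[min(a, b)] → w = 0.47
R2 (z=-8.0): empty=0.20, mid=0.43; AND[min(a, b)] → w = 0.20
R3 (z=1.0): mid=0.43, ¬empty=1−0.20=0.80; AND[min(a, b)] → w = 0.43
R4 (z=10.0): near=0.60, half=0.47; AND[min(a, b)] → w = 0.47
R5 (z=11.0): far=0.59, full=0.72; AND[min(a, b)] → w = 0.59
Weighted average = (0.47·12.0 + 0.20·-8.0 + 0.43·1.0 + 0.47·10.0 + 0.59·11.0) / (0.47 + 0.20 + 0.43 + 0.47 + 0.59)
  = 15.6600 / 2.1600 = 7.250

7.250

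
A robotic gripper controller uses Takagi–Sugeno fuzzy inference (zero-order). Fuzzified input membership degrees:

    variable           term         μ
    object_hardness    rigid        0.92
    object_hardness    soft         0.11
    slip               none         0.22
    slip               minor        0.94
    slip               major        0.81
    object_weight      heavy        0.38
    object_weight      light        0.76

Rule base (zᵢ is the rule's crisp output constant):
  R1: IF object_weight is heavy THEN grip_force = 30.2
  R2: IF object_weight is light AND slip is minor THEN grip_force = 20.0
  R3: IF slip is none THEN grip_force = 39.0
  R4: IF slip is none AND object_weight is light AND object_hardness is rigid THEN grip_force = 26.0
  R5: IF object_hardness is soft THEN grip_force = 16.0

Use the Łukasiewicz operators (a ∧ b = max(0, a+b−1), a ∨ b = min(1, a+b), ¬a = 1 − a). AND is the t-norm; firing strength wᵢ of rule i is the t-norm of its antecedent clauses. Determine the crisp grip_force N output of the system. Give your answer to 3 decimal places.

25.401

R1 (z=30.2): heavy=0.38 → w = 0.38
R2 (z=20.0): light=0.76, minor=0.94; AND[max(0, a+b−1)] → w = 0.70
R3 (z=39.0): none=0.22 → w = 0.22
R4 (z=26.0): none=0.22, light=0.76, rigid=0.92; AND[max(0, a+b−1)] → w = 0.00
R5 (z=16.0): soft=0.11 → w = 0.11
Weighted average = (0.38·30.2 + 0.70·20.0 + 0.22·39.0 + 0.00·26.0 + 0.11·16.0) / (0.38 + 0.70 + 0.22 + 0.00 + 0.11)
  = 35.8160 / 1.4100 = 25.401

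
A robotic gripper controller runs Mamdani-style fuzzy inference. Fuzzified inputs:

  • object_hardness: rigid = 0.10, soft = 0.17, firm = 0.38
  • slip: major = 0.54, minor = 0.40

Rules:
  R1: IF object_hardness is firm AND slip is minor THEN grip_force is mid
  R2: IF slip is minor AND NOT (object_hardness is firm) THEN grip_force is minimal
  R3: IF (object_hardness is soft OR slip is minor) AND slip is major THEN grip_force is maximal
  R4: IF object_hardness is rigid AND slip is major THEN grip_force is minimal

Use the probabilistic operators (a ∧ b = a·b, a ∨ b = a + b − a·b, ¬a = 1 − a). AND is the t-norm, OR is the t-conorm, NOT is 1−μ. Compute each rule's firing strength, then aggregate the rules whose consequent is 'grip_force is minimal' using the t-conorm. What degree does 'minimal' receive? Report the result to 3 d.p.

R1: firm=0.38, minor=0.40; AND[a·b] → w = 0.1520
R2: minor=0.40, ¬firm=1−0.38=0.62; AND[a·b] → w = 0.2480
R3: (soft=0.17 OR minor=0.40) = 0.5020; AND[a·b] with major=0.54 → w = 0.2711
R4: rigid=0.10, major=0.54; AND[a·b] → w = 0.0540
Rules with consequent 'minimal': {R2, R4} → strengths 0.2480, 0.0540
Aggregate via t-conorm [a + b − a·b]: 0.2886

0.289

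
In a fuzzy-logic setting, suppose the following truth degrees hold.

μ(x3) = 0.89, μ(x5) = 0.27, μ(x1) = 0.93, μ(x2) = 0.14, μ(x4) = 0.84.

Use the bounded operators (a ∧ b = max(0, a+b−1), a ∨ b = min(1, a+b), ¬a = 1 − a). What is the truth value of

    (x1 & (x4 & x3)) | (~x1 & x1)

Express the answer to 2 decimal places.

0.66

x4 & x3 = max(0, a+b−1) on (0.84, 0.89) = 0.73
x1 & (x4 & x3) = max(0, a+b−1) on (0.93, 0.73) = 0.66
~x1 = 1 − 0.93 = 0.07
~x1 & x1 = max(0, a+b−1) on (0.07, 0.93) = 0.00
(x1 & (x4 & x3)) | (~x1 & x1) = min(1, a+b) on (0.66, 0.00) = 0.66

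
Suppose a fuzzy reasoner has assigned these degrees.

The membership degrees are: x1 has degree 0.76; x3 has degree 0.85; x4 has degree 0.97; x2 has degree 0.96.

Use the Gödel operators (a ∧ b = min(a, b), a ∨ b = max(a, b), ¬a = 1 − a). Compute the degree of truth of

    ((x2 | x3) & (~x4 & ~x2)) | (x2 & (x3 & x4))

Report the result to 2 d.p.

x2 | x3 = max(a, b) on (0.96, 0.85) = 0.96
~x4 = 1 − 0.97 = 0.03
~x2 = 1 − 0.96 = 0.04
~x4 & ~x2 = min(a, b) on (0.03, 0.04) = 0.03
(x2 | x3) & (~x4 & ~x2) = min(a, b) on (0.96, 0.03) = 0.03
x3 & x4 = min(a, b) on (0.85, 0.97) = 0.85
x2 & (x3 & x4) = min(a, b) on (0.96, 0.85) = 0.85
((x2 | x3) & (~x4 & ~x2)) | (x2 & (x3 & x4)) = max(a, b) on (0.03, 0.85) = 0.85

0.85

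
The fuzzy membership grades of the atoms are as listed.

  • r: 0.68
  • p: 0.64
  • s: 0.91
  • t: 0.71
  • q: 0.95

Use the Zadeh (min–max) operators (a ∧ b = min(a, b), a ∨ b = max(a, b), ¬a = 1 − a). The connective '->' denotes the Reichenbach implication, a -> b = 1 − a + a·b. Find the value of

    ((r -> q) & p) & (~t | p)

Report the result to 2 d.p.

0.64

r -> q  [Reichenbach: 1 − a + a·b] with a=0.68, b=0.95 → 0.97
(r -> q) & p = min(a, b) on (0.97, 0.64) = 0.64
~t = 1 − 0.71 = 0.29
~t | p = max(a, b) on (0.29, 0.64) = 0.64
((r -> q) & p) & (~t | p) = min(a, b) on (0.64, 0.64) = 0.64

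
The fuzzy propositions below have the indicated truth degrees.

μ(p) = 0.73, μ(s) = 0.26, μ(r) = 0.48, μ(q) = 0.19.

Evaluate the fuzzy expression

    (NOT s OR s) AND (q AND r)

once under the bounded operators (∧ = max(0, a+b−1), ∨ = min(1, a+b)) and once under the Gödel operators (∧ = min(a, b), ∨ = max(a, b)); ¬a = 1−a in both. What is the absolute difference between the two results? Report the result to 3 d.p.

Under bounded:
  NOT s = 1 − 0.26 = 0.74
  NOT s OR s = min(1, a+b) on (0.74, 0.26) = 1.00
  q AND r = max(0, a+b−1) on (0.19, 0.48) = 0.00
  (NOT s OR s) AND (q AND r) = max(0, a+b−1) on (1.00, 0.00) = 0.00
  → value = 0.0000
Under Gödel:
  NOT s = 1 − 0.26 = 0.74
  NOT s OR s = max(a, b) on (0.74, 0.26) = 0.74
  q AND r = min(a, b) on (0.19, 0.48) = 0.19
  (NOT s OR s) AND (q AND r) = min(a, b) on (0.74, 0.19) = 0.19
  → value = 0.1900
|0.0000 − 0.1900| = 0.190

0.190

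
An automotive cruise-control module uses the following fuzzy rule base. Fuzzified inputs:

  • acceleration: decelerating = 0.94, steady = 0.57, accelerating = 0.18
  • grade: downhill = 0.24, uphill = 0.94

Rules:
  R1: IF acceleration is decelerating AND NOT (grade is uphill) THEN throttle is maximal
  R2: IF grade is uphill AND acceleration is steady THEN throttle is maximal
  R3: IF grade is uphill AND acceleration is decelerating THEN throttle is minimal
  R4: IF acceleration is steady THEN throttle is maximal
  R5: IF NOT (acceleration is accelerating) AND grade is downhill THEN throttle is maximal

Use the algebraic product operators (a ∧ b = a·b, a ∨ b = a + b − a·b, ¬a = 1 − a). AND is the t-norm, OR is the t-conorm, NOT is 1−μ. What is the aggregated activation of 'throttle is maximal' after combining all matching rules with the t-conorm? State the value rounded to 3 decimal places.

0.849

R1: decelerating=0.94, ¬uphill=1−0.94=0.06; AND[a·b] → w = 0.0564
R2: uphill=0.94, steady=0.57; AND[a·b] → w = 0.5358
R3: uphill=0.94, decelerating=0.94; AND[a·b] → w = 0.8836
R4: steady=0.57 → w = 0.5700
R5: ¬accelerating=1−0.18=0.82, downhill=0.24; AND[a·b] → w = 0.1968
Rules with consequent 'maximal': {R1, R2, R4, R5} → strengths 0.0564, 0.5358, 0.5700, 0.1968
Aggregate via t-conorm [a + b − a·b]: 0.8487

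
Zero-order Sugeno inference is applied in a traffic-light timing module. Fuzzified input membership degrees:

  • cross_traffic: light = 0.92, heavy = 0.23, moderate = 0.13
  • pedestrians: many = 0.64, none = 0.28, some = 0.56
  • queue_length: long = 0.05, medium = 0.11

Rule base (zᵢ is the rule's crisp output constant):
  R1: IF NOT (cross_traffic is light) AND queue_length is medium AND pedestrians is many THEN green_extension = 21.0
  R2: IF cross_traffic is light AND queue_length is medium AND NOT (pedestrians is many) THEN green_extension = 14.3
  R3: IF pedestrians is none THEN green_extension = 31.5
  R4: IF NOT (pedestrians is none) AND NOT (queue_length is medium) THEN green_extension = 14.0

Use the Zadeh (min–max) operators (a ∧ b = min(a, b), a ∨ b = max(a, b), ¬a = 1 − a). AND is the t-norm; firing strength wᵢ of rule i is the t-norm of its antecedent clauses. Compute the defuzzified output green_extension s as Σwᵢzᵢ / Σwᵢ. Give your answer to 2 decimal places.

R1 (z=21.0): ¬light=1−0.92=0.08, medium=0.11, many=0.64; AND[min(a, b)] → w = 0.08
R2 (z=14.3): light=0.92, medium=0.11, ¬many=1−0.64=0.36; AND[min(a, b)] → w = 0.11
R3 (z=31.5): none=0.28 → w = 0.28
R4 (z=14.0): ¬none=1−0.28=0.72, ¬medium=1−0.11=0.89; AND[min(a, b)] → w = 0.72
Weighted average = (0.08·21.0 + 0.11·14.3 + 0.28·31.5 + 0.72·14.0) / (0.08 + 0.11 + 0.28 + 0.72)
  = 22.1530 / 1.1900 = 18.62

18.62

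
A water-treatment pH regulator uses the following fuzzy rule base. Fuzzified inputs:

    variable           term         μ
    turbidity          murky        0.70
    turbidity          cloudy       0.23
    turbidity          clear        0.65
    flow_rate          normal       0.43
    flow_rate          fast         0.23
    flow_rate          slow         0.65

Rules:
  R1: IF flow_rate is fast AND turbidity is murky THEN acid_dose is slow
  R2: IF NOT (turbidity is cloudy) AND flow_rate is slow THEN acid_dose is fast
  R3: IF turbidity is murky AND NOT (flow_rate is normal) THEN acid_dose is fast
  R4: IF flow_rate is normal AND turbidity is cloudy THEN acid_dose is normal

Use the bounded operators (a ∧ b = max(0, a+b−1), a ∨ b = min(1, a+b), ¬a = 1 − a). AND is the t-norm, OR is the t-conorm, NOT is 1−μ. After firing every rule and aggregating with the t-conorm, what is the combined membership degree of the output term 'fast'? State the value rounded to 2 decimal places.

R1: fast=0.23, murky=0.70; AND[max(0, a+b−1)] → w = 0.00
R2: ¬cloudy=1−0.23=0.77, slow=0.65; AND[max(0, a+b−1)] → w = 0.42
R3: murky=0.70, ¬normal=1−0.43=0.57; AND[max(0, a+b−1)] → w = 0.27
R4: normal=0.43, cloudy=0.23; AND[max(0, a+b−1)] → w = 0.00
Rules with consequent 'fast': {R2, R3} → strengths 0.42, 0.27
Aggregate via t-conorm [min(1, a+b)]: 0.69

0.69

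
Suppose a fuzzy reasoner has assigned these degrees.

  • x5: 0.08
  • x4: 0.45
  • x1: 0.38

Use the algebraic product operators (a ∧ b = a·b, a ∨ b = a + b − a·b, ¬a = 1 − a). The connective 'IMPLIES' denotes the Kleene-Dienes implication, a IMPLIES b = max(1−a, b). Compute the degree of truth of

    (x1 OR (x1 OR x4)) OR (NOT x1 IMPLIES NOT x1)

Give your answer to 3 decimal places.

0.920

x1 OR x4 = a + b − a·b on (0.3800, 0.4500) = 0.6590
x1 OR (x1 OR x4) = a + b − a·b on (0.3800, 0.6590) = 0.7886
NOT x1 = 1 − 0.3800 = 0.6200
NOT x1 = 1 − 0.3800 = 0.6200
NOT x1 IMPLIES NOT x1  [Kleene-Dienes: max(1−a, b)] with a=0.6200, b=0.6200 → 0.6200
(x1 OR (x1 OR x4)) OR (NOT x1 IMPLIES NOT x1) = a + b − a·b on (0.7886, 0.6200) = 0.9197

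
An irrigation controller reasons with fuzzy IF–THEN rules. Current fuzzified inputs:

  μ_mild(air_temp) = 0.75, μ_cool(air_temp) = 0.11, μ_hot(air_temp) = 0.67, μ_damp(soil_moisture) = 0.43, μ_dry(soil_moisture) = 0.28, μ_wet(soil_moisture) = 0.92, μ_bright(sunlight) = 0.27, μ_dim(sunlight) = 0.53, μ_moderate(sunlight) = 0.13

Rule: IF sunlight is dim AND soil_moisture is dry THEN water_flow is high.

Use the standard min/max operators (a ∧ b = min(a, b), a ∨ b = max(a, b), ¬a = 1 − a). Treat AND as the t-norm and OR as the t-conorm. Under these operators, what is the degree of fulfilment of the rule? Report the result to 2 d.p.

0.28

firing strength: dim=0.53, dry=0.28; AND[min(a, b)] → w = 0.28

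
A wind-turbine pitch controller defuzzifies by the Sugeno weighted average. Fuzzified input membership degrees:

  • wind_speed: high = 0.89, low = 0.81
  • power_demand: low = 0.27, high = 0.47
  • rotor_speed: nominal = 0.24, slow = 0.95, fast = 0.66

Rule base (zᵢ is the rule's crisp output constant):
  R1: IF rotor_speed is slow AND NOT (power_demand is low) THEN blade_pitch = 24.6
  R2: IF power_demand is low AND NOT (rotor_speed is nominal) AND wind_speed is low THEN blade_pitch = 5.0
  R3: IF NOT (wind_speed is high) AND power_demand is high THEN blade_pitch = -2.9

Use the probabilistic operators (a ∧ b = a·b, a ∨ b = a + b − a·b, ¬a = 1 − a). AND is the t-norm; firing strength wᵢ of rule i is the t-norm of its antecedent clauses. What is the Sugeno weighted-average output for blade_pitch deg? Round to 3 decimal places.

19.466

R1 (z=24.6): slow=0.95, ¬low=1−0.27=0.73; AND[a·b] → w = 0.6935
R2 (z=5.0): low=0.27, ¬nominal=1−0.24=0.76, low=0.81; AND[a·b] → w = 0.1662
R3 (z=-2.9): ¬high=1−0.89=0.11, high=0.47; AND[a·b] → w = 0.0517
Weighted average = (0.6935·24.6 + 0.1662·5.0 + 0.0517·-2.9) / (0.6935 + 0.1662 + 0.0517)
  = 17.7412 / 0.9114 = 19.466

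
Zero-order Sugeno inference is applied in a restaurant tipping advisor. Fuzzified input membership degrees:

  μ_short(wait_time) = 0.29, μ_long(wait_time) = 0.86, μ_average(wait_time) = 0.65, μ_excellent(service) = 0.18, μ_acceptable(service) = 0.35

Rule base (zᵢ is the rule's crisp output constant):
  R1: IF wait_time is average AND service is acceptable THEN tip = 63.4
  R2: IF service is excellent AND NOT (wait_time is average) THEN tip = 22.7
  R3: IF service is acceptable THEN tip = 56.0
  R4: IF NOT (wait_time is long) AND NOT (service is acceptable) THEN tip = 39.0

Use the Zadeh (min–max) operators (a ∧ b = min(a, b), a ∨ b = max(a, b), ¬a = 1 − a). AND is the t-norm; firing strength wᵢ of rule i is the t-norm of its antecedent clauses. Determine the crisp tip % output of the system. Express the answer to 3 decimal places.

R1 (z=63.4): average=0.65, acceptable=0.35; AND[min(a, b)] → w = 0.35
R2 (z=22.7): excellent=0.18, ¬average=1−0.65=0.35; AND[min(a, b)] → w = 0.18
R3 (z=56.0): acceptable=0.35 → w = 0.35
R4 (z=39.0): ¬long=1−0.86=0.14, ¬acceptable=1−0.35=0.65; AND[min(a, b)] → w = 0.14
Weighted average = (0.35·63.4 + 0.18·22.7 + 0.35·56.0 + 0.14·39.0) / (0.35 + 0.18 + 0.35 + 0.14)
  = 51.3360 / 1.0200 = 50.329

50.329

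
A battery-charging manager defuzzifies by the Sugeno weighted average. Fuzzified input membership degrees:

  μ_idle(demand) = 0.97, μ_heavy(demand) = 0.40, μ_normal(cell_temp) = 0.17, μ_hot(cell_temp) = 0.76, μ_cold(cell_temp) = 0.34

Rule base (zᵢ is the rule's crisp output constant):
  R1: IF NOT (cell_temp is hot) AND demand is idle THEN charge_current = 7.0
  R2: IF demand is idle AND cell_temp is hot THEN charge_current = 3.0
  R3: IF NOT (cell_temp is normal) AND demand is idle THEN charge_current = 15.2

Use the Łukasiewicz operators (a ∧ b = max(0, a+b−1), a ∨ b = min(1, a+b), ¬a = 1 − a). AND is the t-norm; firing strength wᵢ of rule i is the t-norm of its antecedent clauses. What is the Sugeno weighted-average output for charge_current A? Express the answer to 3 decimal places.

R1 (z=7.0): ¬hot=1−0.76=0.24, idle=0.97; AND[max(0, a+b−1)] → w = 0.21
R2 (z=3.0): idle=0.97, hot=0.76; AND[max(0, a+b−1)] → w = 0.73
R3 (z=15.2): ¬normal=1−0.17=0.83, idle=0.97; AND[max(0, a+b−1)] → w = 0.80
Weighted average = (0.21·7.0 + 0.73·3.0 + 0.80·15.2) / (0.21 + 0.73 + 0.80)
  = 15.8200 / 1.7400 = 9.092

9.092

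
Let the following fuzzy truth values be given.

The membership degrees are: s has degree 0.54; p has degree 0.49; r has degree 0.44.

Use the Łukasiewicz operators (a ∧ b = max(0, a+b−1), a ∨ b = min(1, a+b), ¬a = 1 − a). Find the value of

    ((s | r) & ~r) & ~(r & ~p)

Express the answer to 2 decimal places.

s | r = min(1, a+b) on (0.54, 0.44) = 0.98
~r = 1 − 0.44 = 0.56
(s | r) & ~r = max(0, a+b−1) on (0.98, 0.56) = 0.54
~p = 1 − 0.49 = 0.51
r & ~p = max(0, a+b−1) on (0.44, 0.51) = 0.00
~(r & ~p) = 1 − 0.00 = 1.00
((s | r) & ~r) & ~(r & ~p) = max(0, a+b−1) on (0.54, 1.00) = 0.54

0.54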